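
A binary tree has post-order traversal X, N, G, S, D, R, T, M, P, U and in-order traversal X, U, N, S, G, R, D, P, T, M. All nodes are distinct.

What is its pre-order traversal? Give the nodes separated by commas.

U, X, P, R, S, N, G, D, M, T

The last element of post-order is the root; it splits in-order into left and right subtrees.
Root U: left subtree has 1 node {X}, right has 8 {N, S, G, R, D, P, T, M}.
  Root P: left subtree has 5 nodes {N, S, G, R, D}, right has 2 {T, M}.
    Root R: left subtree has 3 nodes {N, S, G}, right has 1 {D}.
      Root S: left subtree has 1 node {N}, right has 1 {G}.
    Root M: left subtree has 1 node {T}, right has 0 { }.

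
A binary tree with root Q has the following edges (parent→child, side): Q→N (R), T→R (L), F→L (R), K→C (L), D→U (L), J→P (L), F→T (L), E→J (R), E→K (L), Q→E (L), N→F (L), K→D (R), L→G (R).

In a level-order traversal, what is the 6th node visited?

F

Level-order visits nodes level by level from the root, left to right within each level.
Level 0: Q
Level 1: E, N
Level 2: K, J, F
Level 3: C, D, P, T, L
Level 4: U, R, G
Full level-order sequence: Q, E, N, K, J, F, C, D, P, T, L, U, R, G.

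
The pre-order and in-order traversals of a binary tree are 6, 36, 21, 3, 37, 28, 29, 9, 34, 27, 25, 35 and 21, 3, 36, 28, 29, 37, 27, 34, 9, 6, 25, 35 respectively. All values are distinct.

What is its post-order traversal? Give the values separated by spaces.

The first element of pre-order is the root; it splits in-order into left and right subtrees.
Root 6: left subtree has 9 nodes {21, 3, 36, 28, 29, 37, 27, 34, 9}, right has 2 {25, 35}.
  Root 36: left subtree has 2 nodes {21, 3}, right has 6 {28, 29, 37, 27, 34, 9}.
    Root 21: left subtree has 0 nodes { }, right has 1 {3}.
    Root 37: left subtree has 2 nodes {28, 29}, right has 3 {27, 34, 9}.
      Root 28: left subtree has 0 nodes { }, right has 1 {29}.
      Root 9: left subtree has 2 nodes {27, 34}, right has 0 { }.
        Root 34: left subtree has 1 node {27}, right has 0 { }.
  Root 25: left subtree has 0 nodes { }, right has 1 {35}.

3 21 29 28 27 34 9 37 36 35 25 6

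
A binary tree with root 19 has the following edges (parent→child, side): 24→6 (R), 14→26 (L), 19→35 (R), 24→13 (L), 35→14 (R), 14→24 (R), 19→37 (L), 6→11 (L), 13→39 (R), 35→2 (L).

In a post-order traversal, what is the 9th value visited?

Post-order visits the left subtree, then the right subtree, then the node.
At 19: go left to 37.
  37 is a leaf — visit 37.
At 19: go right to 35.
  At 35: go left to 2.
    2 is a leaf — visit 2.
  At 35: go right to 14.
    At 14: go left to 26.
      26 is a leaf — visit 26.
    At 14: go right to 24.
      At 24: go left to 13.
        At 13: no left child.
        At 13: go right to 39.
          39 is a leaf — visit 39.
        Visit 13.
      At 24: go right to 6.
        At 6: go left to 11.
          11 is a leaf — visit 11.
        At 6: no right child.
        Visit 6.
      Visit 24.
    Visit 14.
  Visit 35.
Visit 19.
Full post-order sequence: 37, 2, 26, 39, 13, 11, 6, 24, 14, 35, 19.

14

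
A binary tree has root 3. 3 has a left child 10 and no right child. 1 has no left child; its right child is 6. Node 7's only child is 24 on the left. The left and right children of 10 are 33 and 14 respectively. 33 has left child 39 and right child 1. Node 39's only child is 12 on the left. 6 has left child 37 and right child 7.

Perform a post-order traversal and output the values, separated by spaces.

12 39 37 24 7 6 1 33 14 10 3

Post-order visits the left subtree, then the right subtree, then the node.
At 3: go left to 10.
  At 10: go left to 33.
    At 33: go left to 39.
      At 39: go left to 12.
        12 is a leaf — visit 12.
      At 39: no right child.
      Visit 39.
    At 33: go right to 1.
      At 1: no left child.
      At 1: go right to 6.
        At 6: go left to 37.
          37 is a leaf — visit 37.
        At 6: go right to 7.
          At 7: go left to 24.
            24 is a leaf — visit 24.
          At 7: no right child.
          Visit 7.
        Visit 6.
      Visit 1.
    Visit 33.
  At 10: go right to 14.
    14 is a leaf — visit 14.
  Visit 10.
At 3: no right child.
Visit 3.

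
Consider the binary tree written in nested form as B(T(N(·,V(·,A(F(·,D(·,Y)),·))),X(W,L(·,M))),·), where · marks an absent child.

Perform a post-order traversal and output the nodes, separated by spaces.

Y D F A V N W M L X T B

Post-order visits the left subtree, then the right subtree, then the node.
At B: go left to T.
  At T: go left to N.
    At N: no left child.
    At N: go right to V.
      At V: no left child.
      At V: go right to A.
        At A: go left to F.
          At F: no left child.
          At F: go right to D.
            At D: no left child.
            At D: go right to Y.
              Y is a leaf — visit Y.
            Visit D.
          Visit F.
        At A: no right child.
        Visit A.
      Visit V.
    Visit N.
  At T: go right to X.
    At X: go left to W.
      W is a leaf — visit W.
    At X: go right to L.
      At L: no left child.
      At L: go right to M.
        M is a leaf — visit M.
      Visit L.
    Visit X.
  Visit T.
At B: no right child.
Visit B.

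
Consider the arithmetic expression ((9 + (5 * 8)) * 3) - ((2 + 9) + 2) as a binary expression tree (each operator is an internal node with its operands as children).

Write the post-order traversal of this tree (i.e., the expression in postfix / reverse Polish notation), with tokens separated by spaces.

9 5 8 * + 3 * 2 9 + 2 + -

Post-order on an expression tree gives postfix notation: for each operator, emit left operand, right operand, then the operator.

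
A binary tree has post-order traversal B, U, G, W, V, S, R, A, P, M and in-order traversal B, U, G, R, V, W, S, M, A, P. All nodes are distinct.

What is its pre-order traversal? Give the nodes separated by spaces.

The last element of post-order is the root; it splits in-order into left and right subtrees.
Root M: left subtree has 7 nodes {B, U, G, R, V, W, S}, right has 2 {A, P}.
  Root R: left subtree has 3 nodes {B, U, G}, right has 3 {V, W, S}.
    Root G: left subtree has 2 nodes {B, U}, right has 0 { }.
      Root U: left subtree has 1 node {B}, right has 0 { }.
    Root S: left subtree has 2 nodes {V, W}, right has 0 { }.
      Root V: left subtree has 0 nodes { }, right has 1 {W}.
  Root P: left subtree has 1 node {A}, right has 0 { }.

M R G U B S V W P A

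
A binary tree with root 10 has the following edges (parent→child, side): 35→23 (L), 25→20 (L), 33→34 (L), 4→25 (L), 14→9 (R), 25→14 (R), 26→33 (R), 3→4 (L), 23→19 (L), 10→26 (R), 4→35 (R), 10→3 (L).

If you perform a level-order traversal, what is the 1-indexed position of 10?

1

Level-order visits nodes level by level from the root, left to right within each level.
Level 0: 10
Level 1: 3, 26
Level 2: 4, 33
Level 3: 25, 35, 34
Level 4: 20, 14, 23
Level 5: 9, 19
Full level-order sequence: 10, 3, 26, 4, 33, 25, 35, 34, 20, 14, 23, 9, 19.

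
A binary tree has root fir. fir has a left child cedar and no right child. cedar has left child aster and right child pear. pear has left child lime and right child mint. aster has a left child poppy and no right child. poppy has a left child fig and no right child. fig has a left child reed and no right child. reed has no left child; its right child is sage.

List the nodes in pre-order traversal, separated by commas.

Pre-order visits the node, then its left subtree, then its right subtree.
Visit fir.
At fir: go left to cedar.
  Visit cedar.
  At cedar: go left to aster.
    Visit aster.
    At aster: go left to poppy.
      Visit poppy.
      At poppy: go left to fig.
        Visit fig.
        At fig: go left to reed.
          Visit reed.
          At reed: no left child.
          At reed: go right to sage.
            sage is a leaf — visit sage.
        At fig: no right child.
      At poppy: no right child.
    At aster: no right child.
  At cedar: go right to pear.
    Visit pear.
    At pear: go left to lime.
      lime is a leaf — visit lime.
    At pear: go right to mint.
      mint is a leaf — visit mint.
At fir: no right child.

fir, cedar, aster, poppy, fig, reed, sage, pear, lime, mint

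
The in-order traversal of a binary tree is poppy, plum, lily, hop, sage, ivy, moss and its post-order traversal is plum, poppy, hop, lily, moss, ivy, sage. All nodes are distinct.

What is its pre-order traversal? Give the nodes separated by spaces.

sage lily poppy plum hop ivy moss

The last element of post-order is the root; it splits in-order into left and right subtrees.
Root sage: left subtree has 4 nodes {poppy, plum, lily, hop}, right has 2 {ivy, moss}.
  Root lily: left subtree has 2 nodes {poppy, plum}, right has 1 {hop}.
    Root poppy: left subtree has 0 nodes { }, right has 1 {plum}.
  Root ivy: left subtree has 0 nodes { }, right has 1 {moss}.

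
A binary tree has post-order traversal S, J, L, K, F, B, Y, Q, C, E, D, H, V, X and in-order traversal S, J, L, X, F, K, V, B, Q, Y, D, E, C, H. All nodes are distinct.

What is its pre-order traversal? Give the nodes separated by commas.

The last element of post-order is the root; it splits in-order into left and right subtrees.
Root X: left subtree has 3 nodes {S, J, L}, right has 10 {F, K, V, B, Q, Y, D, E, C, H}.
  Root L: left subtree has 2 nodes {S, J}, right has 0 { }.
    Root J: left subtree has 1 node {S}, right has 0 { }.
  Root V: left subtree has 2 nodes {F, K}, right has 7 {B, Q, Y, D, E, C, H}.
    Root F: left subtree has 0 nodes { }, right has 1 {K}.
    Root H: left subtree has 6 nodes {B, Q, Y, D, E, C}, right has 0 { }.
      Root D: left subtree has 3 nodes {B, Q, Y}, right has 2 {E, C}.
        Root Q: left subtree has 1 node {B}, right has 1 {Y}.
        Root E: left subtree has 0 nodes { }, right has 1 {C}.

X, L, J, S, V, F, K, H, D, Q, B, Y, E, C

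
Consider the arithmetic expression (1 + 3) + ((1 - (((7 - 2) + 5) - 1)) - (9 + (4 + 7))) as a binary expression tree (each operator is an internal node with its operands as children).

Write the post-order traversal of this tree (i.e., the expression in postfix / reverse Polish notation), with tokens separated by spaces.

Post-order on an expression tree gives postfix notation: for each operator, emit left operand, right operand, then the operator.

1 3 + 1 7 2 - 5 + 1 - - 9 4 7 + + - +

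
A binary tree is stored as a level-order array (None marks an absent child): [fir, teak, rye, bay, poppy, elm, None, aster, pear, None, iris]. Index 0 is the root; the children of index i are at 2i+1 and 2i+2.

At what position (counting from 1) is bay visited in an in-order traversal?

In-order visits the left subtree, then the node, then the right subtree.
At fir: go left to teak.
  At teak: go left to bay.
    At bay: go left to aster.
      aster is a leaf — visit aster.
    Visit bay.
    At bay: go right to pear.
      pear is a leaf — visit pear.
  Visit teak.
  At teak: go right to poppy.
    At poppy: no left child.
    Visit poppy.
    At poppy: go right to iris.
      iris is a leaf — visit iris.
Visit fir.
At fir: go right to rye.
  At rye: go left to elm.
    elm is a leaf — visit elm.
  Visit rye.
  At rye: no right child.
Full in-order sequence: aster, bay, pear, teak, poppy, iris, fir, elm, rye.

2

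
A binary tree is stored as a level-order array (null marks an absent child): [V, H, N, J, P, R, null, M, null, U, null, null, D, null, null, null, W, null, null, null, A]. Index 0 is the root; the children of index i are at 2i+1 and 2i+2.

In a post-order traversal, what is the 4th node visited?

A

Post-order visits the left subtree, then the right subtree, then the node.
At V: go left to H.
  At H: go left to J.
    At J: go left to M.
      At M: no left child.
      At M: go right to W.
        W is a leaf — visit W.
      Visit M.
    At J: no right child.
    Visit J.
  At H: go right to P.
    At P: go left to U.
      At U: no left child.
      At U: go right to A.
        A is a leaf — visit A.
      Visit U.
    At P: no right child.
    Visit P.
  Visit H.
At V: go right to N.
  At N: go left to R.
    At R: no left child.
    At R: go right to D.
      D is a leaf — visit D.
    Visit R.
  At N: no right child.
  Visit N.
Visit V.
Full post-order sequence: W, M, J, A, U, P, H, D, R, N, V.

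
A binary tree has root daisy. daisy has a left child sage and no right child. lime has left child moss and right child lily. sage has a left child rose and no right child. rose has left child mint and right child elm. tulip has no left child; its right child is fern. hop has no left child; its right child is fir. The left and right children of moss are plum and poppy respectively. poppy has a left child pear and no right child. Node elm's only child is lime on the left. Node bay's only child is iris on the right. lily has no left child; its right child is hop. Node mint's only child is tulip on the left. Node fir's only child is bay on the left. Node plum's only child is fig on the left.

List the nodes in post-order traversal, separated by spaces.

Post-order visits the left subtree, then the right subtree, then the node.
At daisy: go left to sage.
  At sage: go left to rose.
    At rose: go left to mint.
      At mint: go left to tulip.
        At tulip: no left child.
        At tulip: go right to fern.
          fern is a leaf — visit fern.
        Visit tulip.
      At mint: no right child.
      Visit mint.
    At rose: go right to elm.
      At elm: go left to lime.
        At lime: go left to moss.
          At moss: go left to plum.
            At plum: go left to fig.
              fig is a leaf — visit fig.
            At plum: no right child.
            Visit plum.
          At moss: go right to poppy.
            At poppy: go left to pear.
              pear is a leaf — visit pear.
            At poppy: no right child.
            Visit poppy.
          Visit moss.
        At lime: go right to lily.
          At lily: no left child.
          At lily: go right to hop.
            At hop: no left child.
            At hop: go right to fir.
              At fir: go left to bay.
                At bay: no left child.
                At bay: go right to iris.
                  iris is a leaf — visit iris.
                Visit bay.
              At fir: no right child.
              Visit fir.
            Visit hop.
          Visit lily.
        Visit lime.
      At elm: no right child.
      Visit elm.
    Visit rose.
  At sage: no right child.
  Visit sage.
At daisy: no right child.
Visit daisy.

fern tulip mint fig plum pear poppy moss iris bay fir hop lily lime elm rose sage daisy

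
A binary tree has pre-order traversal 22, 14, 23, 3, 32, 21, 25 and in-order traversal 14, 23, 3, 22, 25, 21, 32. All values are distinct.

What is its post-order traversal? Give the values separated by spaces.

3 23 14 25 21 32 22

The first element of pre-order is the root; it splits in-order into left and right subtrees.
Root 22: left subtree has 3 nodes {14, 23, 3}, right has 3 {25, 21, 32}.
  Root 14: left subtree has 0 nodes { }, right has 2 {23, 3}.
    Root 23: left subtree has 0 nodes { }, right has 1 {3}.
  Root 32: left subtree has 2 nodes {25, 21}, right has 0 { }.
    Root 21: left subtree has 1 node {25}, right has 0 { }.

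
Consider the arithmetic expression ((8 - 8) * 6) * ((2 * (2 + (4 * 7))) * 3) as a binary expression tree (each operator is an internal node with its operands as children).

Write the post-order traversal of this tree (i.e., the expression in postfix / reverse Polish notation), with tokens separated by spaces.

8 8 - 6 * 2 2 4 7 * + * 3 * *

Post-order on an expression tree gives postfix notation: for each operator, emit left operand, right operand, then the operator.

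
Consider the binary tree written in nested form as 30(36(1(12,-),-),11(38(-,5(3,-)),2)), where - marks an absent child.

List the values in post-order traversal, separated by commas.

12, 1, 36, 3, 5, 38, 2, 11, 30

Post-order visits the left subtree, then the right subtree, then the node.
At 30: go left to 36.
  At 36: go left to 1.
    At 1: go left to 12.
      12 is a leaf — visit 12.
    At 1: no right child.
    Visit 1.
  At 36: no right child.
  Visit 36.
At 30: go right to 11.
  At 11: go left to 38.
    At 38: no left child.
    At 38: go right to 5.
      At 5: go left to 3.
        3 is a leaf — visit 3.
      At 5: no right child.
      Visit 5.
    Visit 38.
  At 11: go right to 2.
    2 is a leaf — visit 2.
  Visit 11.
Visit 30.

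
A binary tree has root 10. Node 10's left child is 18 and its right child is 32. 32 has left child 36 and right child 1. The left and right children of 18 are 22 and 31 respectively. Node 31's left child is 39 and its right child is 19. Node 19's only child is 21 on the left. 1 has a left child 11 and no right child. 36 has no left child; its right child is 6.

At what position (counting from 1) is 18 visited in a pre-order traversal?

2

Pre-order visits the node, then its left subtree, then its right subtree.
Visit 10.
At 10: go left to 18.
  Visit 18.
  At 18: go left to 22.
    22 is a leaf — visit 22.
  At 18: go right to 31.
    Visit 31.
    At 31: go left to 39.
      39 is a leaf — visit 39.
    At 31: go right to 19.
      Visit 19.
      At 19: go left to 21.
        21 is a leaf — visit 21.
      At 19: no right child.
At 10: go right to 32.
  Visit 32.
  At 32: go left to 36.
    Visit 36.
    At 36: no left child.
    At 36: go right to 6.
      6 is a leaf — visit 6.
  At 32: go right to 1.
    Visit 1.
    At 1: go left to 11.
      11 is a leaf — visit 11.
    At 1: no right child.
Full pre-order sequence: 10, 18, 22, 31, 39, 19, 21, 32, 36, 6, 1, 11.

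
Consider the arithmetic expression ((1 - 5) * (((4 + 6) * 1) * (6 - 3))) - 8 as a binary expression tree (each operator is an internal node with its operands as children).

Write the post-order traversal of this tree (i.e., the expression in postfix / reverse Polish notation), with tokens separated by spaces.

Post-order on an expression tree gives postfix notation: for each operator, emit left operand, right operand, then the operator.

1 5 - 4 6 + 1 * 6 3 - * * 8 -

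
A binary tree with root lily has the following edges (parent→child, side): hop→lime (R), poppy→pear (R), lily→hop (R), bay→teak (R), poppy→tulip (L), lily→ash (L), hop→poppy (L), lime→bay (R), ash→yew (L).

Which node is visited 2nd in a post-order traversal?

ash

Post-order visits the left subtree, then the right subtree, then the node.
At lily: go left to ash.
  At ash: go left to yew.
    yew is a leaf — visit yew.
  At ash: no right child.
  Visit ash.
At lily: go right to hop.
  At hop: go left to poppy.
    At poppy: go left to tulip.
      tulip is a leaf — visit tulip.
    At poppy: go right to pear.
      pear is a leaf — visit pear.
    Visit poppy.
  At hop: go right to lime.
    At lime: no left child.
    At lime: go right to bay.
      At bay: no left child.
      At bay: go right to teak.
        teak is a leaf — visit teak.
      Visit bay.
    Visit lime.
  Visit hop.
Visit lily.
Full post-order sequence: yew, ash, tulip, pear, poppy, teak, bay, lime, hop, lily.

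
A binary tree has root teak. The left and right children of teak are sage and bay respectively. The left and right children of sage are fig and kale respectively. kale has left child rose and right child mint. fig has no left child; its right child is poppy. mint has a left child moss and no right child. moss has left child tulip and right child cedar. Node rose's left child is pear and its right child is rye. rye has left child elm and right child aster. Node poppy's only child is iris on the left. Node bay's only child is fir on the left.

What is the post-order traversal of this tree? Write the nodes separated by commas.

iris, poppy, fig, pear, elm, aster, rye, rose, tulip, cedar, moss, mint, kale, sage, fir, bay, teak

Post-order visits the left subtree, then the right subtree, then the node.
At teak: go left to sage.
  At sage: go left to fig.
    At fig: no left child.
    At fig: go right to poppy.
      At poppy: go left to iris.
        iris is a leaf — visit iris.
      At poppy: no right child.
      Visit poppy.
    Visit fig.
  At sage: go right to kale.
    At kale: go left to rose.
      At rose: go left to pear.
        pear is a leaf — visit pear.
      At rose: go right to rye.
        At rye: go left to elm.
          elm is a leaf — visit elm.
        At rye: go right to aster.
          aster is a leaf — visit aster.
        Visit rye.
      Visit rose.
    At kale: go right to mint.
      At mint: go left to moss.
        At moss: go left to tulip.
          tulip is a leaf — visit tulip.
        At moss: go right to cedar.
          cedar is a leaf — visit cedar.
        Visit moss.
      At mint: no right child.
      Visit mint.
    Visit kale.
  Visit sage.
At teak: go right to bay.
  At bay: go left to fir.
    fir is a leaf — visit fir.
  At bay: no right child.
  Visit bay.
Visit teak.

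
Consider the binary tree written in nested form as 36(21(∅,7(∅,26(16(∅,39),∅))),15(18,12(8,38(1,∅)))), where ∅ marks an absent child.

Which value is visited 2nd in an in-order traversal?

7

In-order visits the left subtree, then the node, then the right subtree.
At 36: go left to 21.
  At 21: no left child.
  Visit 21.
  At 21: go right to 7.
    At 7: no left child.
    Visit 7.
    At 7: go right to 26.
      At 26: go left to 16.
        At 16: no left child.
        Visit 16.
        At 16: go right to 39.
          39 is a leaf — visit 39.
      Visit 26.
      At 26: no right child.
Visit 36.
At 36: go right to 15.
  At 15: go left to 18.
    18 is a leaf — visit 18.
  Visit 15.
  At 15: go right to 12.
    At 12: go left to 8.
      8 is a leaf — visit 8.
    Visit 12.
    At 12: go right to 38.
      At 38: go left to 1.
        1 is a leaf — visit 1.
      Visit 38.
      At 38: no right child.
Full in-order sequence: 21, 7, 16, 39, 26, 36, 18, 15, 8, 12, 1, 38.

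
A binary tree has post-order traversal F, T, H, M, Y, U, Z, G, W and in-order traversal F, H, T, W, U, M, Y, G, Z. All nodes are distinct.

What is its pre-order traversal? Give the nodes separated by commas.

W, H, F, T, G, U, Y, M, Z

The last element of post-order is the root; it splits in-order into left and right subtrees.
Root W: left subtree has 3 nodes {F, H, T}, right has 5 {U, M, Y, G, Z}.
  Root H: left subtree has 1 node {F}, right has 1 {T}.
  Root G: left subtree has 3 nodes {U, M, Y}, right has 1 {Z}.
    Root U: left subtree has 0 nodes { }, right has 2 {M, Y}.
      Root Y: left subtree has 1 node {M}, right has 0 { }.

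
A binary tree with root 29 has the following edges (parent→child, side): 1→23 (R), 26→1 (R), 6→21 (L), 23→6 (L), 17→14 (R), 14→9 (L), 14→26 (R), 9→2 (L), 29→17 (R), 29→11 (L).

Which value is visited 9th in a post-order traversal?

14

Post-order visits the left subtree, then the right subtree, then the node.
At 29: go left to 11.
  11 is a leaf — visit 11.
At 29: go right to 17.
  At 17: no left child.
  At 17: go right to 14.
    At 14: go left to 9.
      At 9: go left to 2.
        2 is a leaf — visit 2.
      At 9: no right child.
      Visit 9.
    At 14: go right to 26.
      At 26: no left child.
      At 26: go right to 1.
        At 1: no left child.
        At 1: go right to 23.
          At 23: go left to 6.
            At 6: go left to 21.
              21 is a leaf — visit 21.
            At 6: no right child.
            Visit 6.
          At 23: no right child.
          Visit 23.
        Visit 1.
      Visit 26.
    Visit 14.
  Visit 17.
Visit 29.
Full post-order sequence: 11, 2, 9, 21, 6, 23, 1, 26, 14, 17, 29.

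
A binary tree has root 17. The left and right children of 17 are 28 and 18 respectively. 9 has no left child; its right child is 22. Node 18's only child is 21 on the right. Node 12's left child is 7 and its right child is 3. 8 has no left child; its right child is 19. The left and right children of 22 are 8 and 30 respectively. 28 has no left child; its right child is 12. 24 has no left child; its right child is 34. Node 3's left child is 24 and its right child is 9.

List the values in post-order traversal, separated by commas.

Post-order visits the left subtree, then the right subtree, then the node.
At 17: go left to 28.
  At 28: no left child.
  At 28: go right to 12.
    At 12: go left to 7.
      7 is a leaf — visit 7.
    At 12: go right to 3.
      At 3: go left to 24.
        At 24: no left child.
        At 24: go right to 34.
          34 is a leaf — visit 34.
        Visit 24.
      At 3: go right to 9.
        At 9: no left child.
        At 9: go right to 22.
          At 22: go left to 8.
            At 8: no left child.
            At 8: go right to 19.
              19 is a leaf — visit 19.
            Visit 8.
          At 22: go right to 30.
            30 is a leaf — visit 30.
          Visit 22.
        Visit 9.
      Visit 3.
    Visit 12.
  Visit 28.
At 17: go right to 18.
  At 18: no left child.
  At 18: go right to 21.
    21 is a leaf — visit 21.
  Visit 18.
Visit 17.

7, 34, 24, 19, 8, 30, 22, 9, 3, 12, 28, 21, 18, 17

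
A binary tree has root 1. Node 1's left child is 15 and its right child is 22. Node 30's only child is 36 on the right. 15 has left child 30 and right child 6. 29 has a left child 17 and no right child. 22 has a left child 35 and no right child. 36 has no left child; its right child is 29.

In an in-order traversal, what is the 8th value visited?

In-order visits the left subtree, then the node, then the right subtree.
At 1: go left to 15.
  At 15: go left to 30.
    At 30: no left child.
    Visit 30.
    At 30: go right to 36.
      At 36: no left child.
      Visit 36.
      At 36: go right to 29.
        At 29: go left to 17.
          17 is a leaf — visit 17.
        Visit 29.
        At 29: no right child.
  Visit 15.
  At 15: go right to 6.
    6 is a leaf — visit 6.
Visit 1.
At 1: go right to 22.
  At 22: go left to 35.
    35 is a leaf — visit 35.
  Visit 22.
  At 22: no right child.
Full in-order sequence: 30, 36, 17, 29, 15, 6, 1, 35, 22.

35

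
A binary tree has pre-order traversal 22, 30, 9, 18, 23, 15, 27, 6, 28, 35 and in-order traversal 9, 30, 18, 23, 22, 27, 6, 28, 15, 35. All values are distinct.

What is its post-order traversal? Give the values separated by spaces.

9 23 18 30 28 6 27 35 15 22

The first element of pre-order is the root; it splits in-order into left and right subtrees.
Root 22: left subtree has 4 nodes {9, 30, 18, 23}, right has 5 {27, 6, 28, 15, 35}.
  Root 30: left subtree has 1 node {9}, right has 2 {18, 23}.
    Root 18: left subtree has 0 nodes { }, right has 1 {23}.
  Root 15: left subtree has 3 nodes {27, 6, 28}, right has 1 {35}.
    Root 27: left subtree has 0 nodes { }, right has 2 {6, 28}.
      Root 6: left subtree has 0 nodes { }, right has 1 {28}.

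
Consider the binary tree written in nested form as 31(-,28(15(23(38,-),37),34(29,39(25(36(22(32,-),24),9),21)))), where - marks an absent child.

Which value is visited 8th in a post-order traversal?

Post-order visits the left subtree, then the right subtree, then the node.
At 31: no left child.
At 31: go right to 28.
  At 28: go left to 15.
    At 15: go left to 23.
      At 23: go left to 38.
        38 is a leaf — visit 38.
      At 23: no right child.
      Visit 23.
    At 15: go right to 37.
      37 is a leaf — visit 37.
    Visit 15.
  At 28: go right to 34.
    At 34: go left to 29.
      29 is a leaf — visit 29.
    At 34: go right to 39.
      At 39: go left to 25.
        At 25: go left to 36.
          At 36: go left to 22.
            At 22: go left to 32.
              32 is a leaf — visit 32.
            At 22: no right child.
            Visit 22.
          At 36: go right to 24.
            24 is a leaf — visit 24.
          Visit 36.
        At 25: go right to 9.
          9 is a leaf — visit 9.
        Visit 25.
      At 39: go right to 21.
        21 is a leaf — visit 21.
      Visit 39.
    Visit 34.
  Visit 28.
Visit 31.
Full post-order sequence: 38, 23, 37, 15, 29, 32, 22, 24, 36, 9, 25, 21, 39, 34, 28, 31.

24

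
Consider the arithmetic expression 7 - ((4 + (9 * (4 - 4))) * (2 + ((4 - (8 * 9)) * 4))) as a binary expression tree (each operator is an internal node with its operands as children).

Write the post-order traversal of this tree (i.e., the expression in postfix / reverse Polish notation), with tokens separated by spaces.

7 4 9 4 4 - * + 2 4 8 9 * - 4 * + * -

Post-order on an expression tree gives postfix notation: for each operator, emit left operand, right operand, then the operator.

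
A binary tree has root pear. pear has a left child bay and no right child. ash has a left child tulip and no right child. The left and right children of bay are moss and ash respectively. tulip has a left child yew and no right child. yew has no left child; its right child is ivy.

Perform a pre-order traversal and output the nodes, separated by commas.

pear, bay, moss, ash, tulip, yew, ivy

Pre-order visits the node, then its left subtree, then its right subtree.
Visit pear.
At pear: go left to bay.
  Visit bay.
  At bay: go left to moss.
    moss is a leaf — visit moss.
  At bay: go right to ash.
    Visit ash.
    At ash: go left to tulip.
      Visit tulip.
      At tulip: go left to yew.
        Visit yew.
        At yew: no left child.
        At yew: go right to ivy.
          ivy is a leaf — visit ivy.
      At tulip: no right child.
    At ash: no right child.
At pear: no right child.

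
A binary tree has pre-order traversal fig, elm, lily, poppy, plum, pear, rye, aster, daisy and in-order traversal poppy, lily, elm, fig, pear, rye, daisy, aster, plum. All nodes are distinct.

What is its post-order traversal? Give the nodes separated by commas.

The first element of pre-order is the root; it splits in-order into left and right subtrees.
Root fig: left subtree has 3 nodes {poppy, lily, elm}, right has 5 {pear, rye, daisy, aster, plum}.
  Root elm: left subtree has 2 nodes {poppy, lily}, right has 0 { }.
    Root lily: left subtree has 1 node {poppy}, right has 0 { }.
  Root plum: left subtree has 4 nodes {pear, rye, daisy, aster}, right has 0 { }.
    Root pear: left subtree has 0 nodes { }, right has 3 {rye, daisy, aster}.
      Root rye: left subtree has 0 nodes { }, right has 2 {daisy, aster}.
        Root aster: left subtree has 1 node {daisy}, right has 0 { }.

poppy, lily, elm, daisy, aster, rye, pear, plum, fig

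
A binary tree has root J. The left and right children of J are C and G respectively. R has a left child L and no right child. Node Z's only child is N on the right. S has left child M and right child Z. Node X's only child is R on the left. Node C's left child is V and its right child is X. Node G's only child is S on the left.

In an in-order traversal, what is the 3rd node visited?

In-order visits the left subtree, then the node, then the right subtree.
At J: go left to C.
  At C: go left to V.
    V is a leaf — visit V.
  Visit C.
  At C: go right to X.
    At X: go left to R.
      At R: go left to L.
        L is a leaf — visit L.
      Visit R.
      At R: no right child.
    Visit X.
    At X: no right child.
Visit J.
At J: go right to G.
  At G: go left to S.
    At S: go left to M.
      M is a leaf — visit M.
    Visit S.
    At S: go right to Z.
      At Z: no left child.
      Visit Z.
      At Z: go right to N.
        N is a leaf — visit N.
  Visit G.
  At G: no right child.
Full in-order sequence: V, C, L, R, X, J, M, S, Z, N, G.

L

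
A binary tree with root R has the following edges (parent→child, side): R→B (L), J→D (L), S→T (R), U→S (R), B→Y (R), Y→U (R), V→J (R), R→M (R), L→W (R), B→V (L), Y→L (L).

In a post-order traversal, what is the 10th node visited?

B

Post-order visits the left subtree, then the right subtree, then the node.
At R: go left to B.
  At B: go left to V.
    At V: no left child.
    At V: go right to J.
      At J: go left to D.
        D is a leaf — visit D.
      At J: no right child.
      Visit J.
    Visit V.
  At B: go right to Y.
    At Y: go left to L.
      At L: no left child.
      At L: go right to W.
        W is a leaf — visit W.
      Visit L.
    At Y: go right to U.
      At U: no left child.
      At U: go right to S.
        At S: no left child.
        At S: go right to T.
          T is a leaf — visit T.
        Visit S.
      Visit U.
    Visit Y.
  Visit B.
At R: go right to M.
  M is a leaf — visit M.
Visit R.
Full post-order sequence: D, J, V, W, L, T, S, U, Y, B, M, R.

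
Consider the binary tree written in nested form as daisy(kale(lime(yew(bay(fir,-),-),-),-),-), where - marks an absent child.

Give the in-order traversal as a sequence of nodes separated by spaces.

In-order visits the left subtree, then the node, then the right subtree.
At daisy: go left to kale.
  At kale: go left to lime.
    At lime: go left to yew.
      At yew: go left to bay.
        At bay: go left to fir.
          fir is a leaf — visit fir.
        Visit bay.
        At bay: no right child.
      Visit yew.
      At yew: no right child.
    Visit lime.
    At lime: no right child.
  Visit kale.
  At kale: no right child.
Visit daisy.
At daisy: no right child.

fir bay yew lime kale daisy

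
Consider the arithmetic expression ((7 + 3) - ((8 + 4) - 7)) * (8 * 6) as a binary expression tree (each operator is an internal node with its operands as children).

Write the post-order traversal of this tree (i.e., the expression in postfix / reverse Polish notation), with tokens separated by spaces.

7 3 + 8 4 + 7 - - 8 6 * *

Post-order on an expression tree gives postfix notation: for each operator, emit left operand, right operand, then the operator.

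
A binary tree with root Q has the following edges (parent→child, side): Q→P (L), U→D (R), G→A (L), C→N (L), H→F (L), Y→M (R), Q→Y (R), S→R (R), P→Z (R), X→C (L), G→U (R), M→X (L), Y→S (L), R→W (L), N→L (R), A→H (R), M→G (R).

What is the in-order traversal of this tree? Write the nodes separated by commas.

In-order visits the left subtree, then the node, then the right subtree.
At Q: go left to P.
  At P: no left child.
  Visit P.
  At P: go right to Z.
    Z is a leaf — visit Z.
Visit Q.
At Q: go right to Y.
  At Y: go left to S.
    At S: no left child.
    Visit S.
    At S: go right to R.
      At R: go left to W.
        W is a leaf — visit W.
      Visit R.
      At R: no right child.
  Visit Y.
  At Y: go right to M.
    At M: go left to X.
      At X: go left to C.
        At C: go left to N.
          At N: no left child.
          Visit N.
          At N: go right to L.
            L is a leaf — visit L.
        Visit C.
        At C: no right child.
      Visit X.
      At X: no right child.
    Visit M.
    At M: go right to G.
      At G: go left to A.
        At A: no left child.
        Visit A.
        At A: go right to H.
          At H: go left to F.
            F is a leaf — visit F.
          Visit H.
          At H: no right child.
      Visit G.
      At G: go right to U.
        At U: no left child.
        Visit U.
        At U: go right to D.
          D is a leaf — visit D.

P, Z, Q, S, W, R, Y, N, L, C, X, M, A, F, H, G, U, D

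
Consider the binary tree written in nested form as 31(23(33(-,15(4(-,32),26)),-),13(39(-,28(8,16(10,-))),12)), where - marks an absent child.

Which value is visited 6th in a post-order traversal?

Post-order visits the left subtree, then the right subtree, then the node.
At 31: go left to 23.
  At 23: go left to 33.
    At 33: no left child.
    At 33: go right to 15.
      At 15: go left to 4.
        At 4: no left child.
        At 4: go right to 32.
          32 is a leaf — visit 32.
        Visit 4.
      At 15: go right to 26.
        26 is a leaf — visit 26.
      Visit 15.
    Visit 33.
  At 23: no right child.
  Visit 23.
At 31: go right to 13.
  At 13: go left to 39.
    At 39: no left child.
    At 39: go right to 28.
      At 28: go left to 8.
        8 is a leaf — visit 8.
      At 28: go right to 16.
        At 16: go left to 10.
          10 is a leaf — visit 10.
        At 16: no right child.
        Visit 16.
      Visit 28.
    Visit 39.
  At 13: go right to 12.
    12 is a leaf — visit 12.
  Visit 13.
Visit 31.
Full post-order sequence: 32, 4, 26, 15, 33, 23, 8, 10, 16, 28, 39, 12, 13, 31.

23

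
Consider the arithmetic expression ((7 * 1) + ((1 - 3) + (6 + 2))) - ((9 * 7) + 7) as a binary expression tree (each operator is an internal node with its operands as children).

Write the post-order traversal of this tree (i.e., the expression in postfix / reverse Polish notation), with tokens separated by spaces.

7 1 * 1 3 - 6 2 + + + 9 7 * 7 + -

Post-order on an expression tree gives postfix notation: for each operator, emit left operand, right operand, then the operator.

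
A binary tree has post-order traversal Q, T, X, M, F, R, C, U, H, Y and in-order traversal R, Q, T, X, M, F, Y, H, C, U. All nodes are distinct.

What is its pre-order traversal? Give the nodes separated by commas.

The last element of post-order is the root; it splits in-order into left and right subtrees.
Root Y: left subtree has 6 nodes {R, Q, T, X, M, F}, right has 3 {H, C, U}.
  Root R: left subtree has 0 nodes { }, right has 5 {Q, T, X, M, F}.
    Root F: left subtree has 4 nodes {Q, T, X, M}, right has 0 { }.
      Root M: left subtree has 3 nodes {Q, T, X}, right has 0 { }.
        Root X: left subtree has 2 nodes {Q, T}, right has 0 { }.
          Root T: left subtree has 1 node {Q}, right has 0 { }.
  Root H: left subtree has 0 nodes { }, right has 2 {C, U}.
    Root U: left subtree has 1 node {C}, right has 0 { }.

Y, R, F, M, X, T, Q, H, U, C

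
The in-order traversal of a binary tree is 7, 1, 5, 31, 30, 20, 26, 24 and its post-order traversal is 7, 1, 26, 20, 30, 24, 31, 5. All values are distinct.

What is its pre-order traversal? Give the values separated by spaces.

5 1 7 31 24 30 20 26

The last element of post-order is the root; it splits in-order into left and right subtrees.
Root 5: left subtree has 2 nodes {7, 1}, right has 5 {31, 30, 20, 26, 24}.
  Root 1: left subtree has 1 node {7}, right has 0 { }.
  Root 31: left subtree has 0 nodes { }, right has 4 {30, 20, 26, 24}.
    Root 24: left subtree has 3 nodes {30, 20, 26}, right has 0 { }.
      Root 30: left subtree has 0 nodes { }, right has 2 {20, 26}.
        Root 20: left subtree has 0 nodes { }, right has 1 {26}.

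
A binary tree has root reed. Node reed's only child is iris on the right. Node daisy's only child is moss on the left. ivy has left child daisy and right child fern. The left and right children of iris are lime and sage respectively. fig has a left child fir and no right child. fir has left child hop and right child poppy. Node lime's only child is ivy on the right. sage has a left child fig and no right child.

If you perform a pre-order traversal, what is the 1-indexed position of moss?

Pre-order visits the node, then its left subtree, then its right subtree.
Visit reed.
At reed: no left child.
At reed: go right to iris.
  Visit iris.
  At iris: go left to lime.
    Visit lime.
    At lime: no left child.
    At lime: go right to ivy.
      Visit ivy.
      At ivy: go left to daisy.
        Visit daisy.
        At daisy: go left to moss.
          moss is a leaf — visit moss.
        At daisy: no right child.
      At ivy: go right to fern.
        fern is a leaf — visit fern.
  At iris: go right to sage.
    Visit sage.
    At sage: go left to fig.
      Visit fig.
      At fig: go left to fir.
        Visit fir.
        At fir: go left to hop.
          hop is a leaf — visit hop.
        At fir: go right to poppy.
          poppy is a leaf — visit poppy.
      At fig: no right child.
    At sage: no right child.
Full pre-order sequence: reed, iris, lime, ivy, daisy, moss, fern, sage, fig, fir, hop, poppy.

6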